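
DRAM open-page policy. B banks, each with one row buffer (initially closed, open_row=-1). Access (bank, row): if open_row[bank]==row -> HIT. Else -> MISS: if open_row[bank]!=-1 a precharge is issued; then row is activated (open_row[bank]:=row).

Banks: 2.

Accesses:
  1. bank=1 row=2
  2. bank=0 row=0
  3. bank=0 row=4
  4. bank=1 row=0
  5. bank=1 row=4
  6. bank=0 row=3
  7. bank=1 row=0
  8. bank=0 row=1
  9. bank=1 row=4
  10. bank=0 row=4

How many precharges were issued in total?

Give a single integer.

Answer: 8

Derivation:
Acc 1: bank1 row2 -> MISS (open row2); precharges=0
Acc 2: bank0 row0 -> MISS (open row0); precharges=0
Acc 3: bank0 row4 -> MISS (open row4); precharges=1
Acc 4: bank1 row0 -> MISS (open row0); precharges=2
Acc 5: bank1 row4 -> MISS (open row4); precharges=3
Acc 6: bank0 row3 -> MISS (open row3); precharges=4
Acc 7: bank1 row0 -> MISS (open row0); precharges=5
Acc 8: bank0 row1 -> MISS (open row1); precharges=6
Acc 9: bank1 row4 -> MISS (open row4); precharges=7
Acc 10: bank0 row4 -> MISS (open row4); precharges=8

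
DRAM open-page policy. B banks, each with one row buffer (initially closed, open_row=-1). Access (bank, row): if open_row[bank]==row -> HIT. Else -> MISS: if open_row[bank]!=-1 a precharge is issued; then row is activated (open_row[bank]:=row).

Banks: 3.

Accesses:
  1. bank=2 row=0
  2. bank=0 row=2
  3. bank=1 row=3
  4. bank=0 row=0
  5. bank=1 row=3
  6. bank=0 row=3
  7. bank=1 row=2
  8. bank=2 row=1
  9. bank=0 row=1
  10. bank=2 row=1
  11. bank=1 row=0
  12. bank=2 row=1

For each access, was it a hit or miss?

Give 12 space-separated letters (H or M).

Answer: M M M M H M M M M H M H

Derivation:
Acc 1: bank2 row0 -> MISS (open row0); precharges=0
Acc 2: bank0 row2 -> MISS (open row2); precharges=0
Acc 3: bank1 row3 -> MISS (open row3); precharges=0
Acc 4: bank0 row0 -> MISS (open row0); precharges=1
Acc 5: bank1 row3 -> HIT
Acc 6: bank0 row3 -> MISS (open row3); precharges=2
Acc 7: bank1 row2 -> MISS (open row2); precharges=3
Acc 8: bank2 row1 -> MISS (open row1); precharges=4
Acc 9: bank0 row1 -> MISS (open row1); precharges=5
Acc 10: bank2 row1 -> HIT
Acc 11: bank1 row0 -> MISS (open row0); precharges=6
Acc 12: bank2 row1 -> HIT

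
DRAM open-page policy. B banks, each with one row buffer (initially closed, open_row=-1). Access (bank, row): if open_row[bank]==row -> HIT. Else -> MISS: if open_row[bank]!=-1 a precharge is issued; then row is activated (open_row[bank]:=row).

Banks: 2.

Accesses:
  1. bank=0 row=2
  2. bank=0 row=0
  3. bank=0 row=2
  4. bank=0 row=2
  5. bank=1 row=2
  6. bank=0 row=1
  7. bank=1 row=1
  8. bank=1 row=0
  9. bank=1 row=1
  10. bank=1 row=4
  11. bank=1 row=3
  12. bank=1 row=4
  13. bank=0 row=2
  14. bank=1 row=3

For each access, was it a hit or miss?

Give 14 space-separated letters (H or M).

Answer: M M M H M M M M M M M M M M

Derivation:
Acc 1: bank0 row2 -> MISS (open row2); precharges=0
Acc 2: bank0 row0 -> MISS (open row0); precharges=1
Acc 3: bank0 row2 -> MISS (open row2); precharges=2
Acc 4: bank0 row2 -> HIT
Acc 5: bank1 row2 -> MISS (open row2); precharges=2
Acc 6: bank0 row1 -> MISS (open row1); precharges=3
Acc 7: bank1 row1 -> MISS (open row1); precharges=4
Acc 8: bank1 row0 -> MISS (open row0); precharges=5
Acc 9: bank1 row1 -> MISS (open row1); precharges=6
Acc 10: bank1 row4 -> MISS (open row4); precharges=7
Acc 11: bank1 row3 -> MISS (open row3); precharges=8
Acc 12: bank1 row4 -> MISS (open row4); precharges=9
Acc 13: bank0 row2 -> MISS (open row2); precharges=10
Acc 14: bank1 row3 -> MISS (open row3); precharges=11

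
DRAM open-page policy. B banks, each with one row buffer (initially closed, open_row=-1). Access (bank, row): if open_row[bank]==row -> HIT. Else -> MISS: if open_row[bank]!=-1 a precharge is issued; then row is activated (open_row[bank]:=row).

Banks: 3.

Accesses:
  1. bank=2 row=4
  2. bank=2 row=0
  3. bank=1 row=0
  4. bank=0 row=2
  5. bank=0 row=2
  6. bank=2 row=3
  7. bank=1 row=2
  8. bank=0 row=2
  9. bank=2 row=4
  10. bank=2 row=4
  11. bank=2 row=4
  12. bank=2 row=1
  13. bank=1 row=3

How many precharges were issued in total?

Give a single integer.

Answer: 6

Derivation:
Acc 1: bank2 row4 -> MISS (open row4); precharges=0
Acc 2: bank2 row0 -> MISS (open row0); precharges=1
Acc 3: bank1 row0 -> MISS (open row0); precharges=1
Acc 4: bank0 row2 -> MISS (open row2); precharges=1
Acc 5: bank0 row2 -> HIT
Acc 6: bank2 row3 -> MISS (open row3); precharges=2
Acc 7: bank1 row2 -> MISS (open row2); precharges=3
Acc 8: bank0 row2 -> HIT
Acc 9: bank2 row4 -> MISS (open row4); precharges=4
Acc 10: bank2 row4 -> HIT
Acc 11: bank2 row4 -> HIT
Acc 12: bank2 row1 -> MISS (open row1); precharges=5
Acc 13: bank1 row3 -> MISS (open row3); precharges=6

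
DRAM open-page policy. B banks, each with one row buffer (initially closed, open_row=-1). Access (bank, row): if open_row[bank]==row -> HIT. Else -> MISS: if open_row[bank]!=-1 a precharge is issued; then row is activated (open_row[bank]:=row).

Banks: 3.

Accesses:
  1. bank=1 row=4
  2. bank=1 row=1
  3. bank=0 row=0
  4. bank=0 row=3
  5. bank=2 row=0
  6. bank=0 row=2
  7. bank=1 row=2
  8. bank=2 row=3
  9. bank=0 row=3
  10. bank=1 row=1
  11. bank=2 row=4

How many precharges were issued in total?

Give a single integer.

Answer: 8

Derivation:
Acc 1: bank1 row4 -> MISS (open row4); precharges=0
Acc 2: bank1 row1 -> MISS (open row1); precharges=1
Acc 3: bank0 row0 -> MISS (open row0); precharges=1
Acc 4: bank0 row3 -> MISS (open row3); precharges=2
Acc 5: bank2 row0 -> MISS (open row0); precharges=2
Acc 6: bank0 row2 -> MISS (open row2); precharges=3
Acc 7: bank1 row2 -> MISS (open row2); precharges=4
Acc 8: bank2 row3 -> MISS (open row3); precharges=5
Acc 9: bank0 row3 -> MISS (open row3); precharges=6
Acc 10: bank1 row1 -> MISS (open row1); precharges=7
Acc 11: bank2 row4 -> MISS (open row4); precharges=8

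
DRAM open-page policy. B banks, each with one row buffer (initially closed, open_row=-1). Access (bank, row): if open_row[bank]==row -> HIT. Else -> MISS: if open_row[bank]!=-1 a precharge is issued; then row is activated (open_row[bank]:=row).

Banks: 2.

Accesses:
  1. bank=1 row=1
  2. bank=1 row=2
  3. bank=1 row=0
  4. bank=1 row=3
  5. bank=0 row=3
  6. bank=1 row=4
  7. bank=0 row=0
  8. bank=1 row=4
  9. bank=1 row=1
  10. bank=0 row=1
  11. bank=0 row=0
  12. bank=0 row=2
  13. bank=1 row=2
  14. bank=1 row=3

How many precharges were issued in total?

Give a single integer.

Acc 1: bank1 row1 -> MISS (open row1); precharges=0
Acc 2: bank1 row2 -> MISS (open row2); precharges=1
Acc 3: bank1 row0 -> MISS (open row0); precharges=2
Acc 4: bank1 row3 -> MISS (open row3); precharges=3
Acc 5: bank0 row3 -> MISS (open row3); precharges=3
Acc 6: bank1 row4 -> MISS (open row4); precharges=4
Acc 7: bank0 row0 -> MISS (open row0); precharges=5
Acc 8: bank1 row4 -> HIT
Acc 9: bank1 row1 -> MISS (open row1); precharges=6
Acc 10: bank0 row1 -> MISS (open row1); precharges=7
Acc 11: bank0 row0 -> MISS (open row0); precharges=8
Acc 12: bank0 row2 -> MISS (open row2); precharges=9
Acc 13: bank1 row2 -> MISS (open row2); precharges=10
Acc 14: bank1 row3 -> MISS (open row3); precharges=11

Answer: 11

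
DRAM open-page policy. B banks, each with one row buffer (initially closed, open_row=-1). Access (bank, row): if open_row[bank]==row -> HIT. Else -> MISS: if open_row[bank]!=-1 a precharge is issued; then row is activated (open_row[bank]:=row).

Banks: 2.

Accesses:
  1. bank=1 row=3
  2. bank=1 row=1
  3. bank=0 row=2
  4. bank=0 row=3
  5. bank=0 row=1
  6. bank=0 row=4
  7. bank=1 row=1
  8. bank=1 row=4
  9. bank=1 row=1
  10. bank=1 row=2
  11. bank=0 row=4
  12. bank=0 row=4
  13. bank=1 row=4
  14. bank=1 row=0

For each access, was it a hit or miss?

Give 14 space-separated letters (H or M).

Answer: M M M M M M H M M M H H M M

Derivation:
Acc 1: bank1 row3 -> MISS (open row3); precharges=0
Acc 2: bank1 row1 -> MISS (open row1); precharges=1
Acc 3: bank0 row2 -> MISS (open row2); precharges=1
Acc 4: bank0 row3 -> MISS (open row3); precharges=2
Acc 5: bank0 row1 -> MISS (open row1); precharges=3
Acc 6: bank0 row4 -> MISS (open row4); precharges=4
Acc 7: bank1 row1 -> HIT
Acc 8: bank1 row4 -> MISS (open row4); precharges=5
Acc 9: bank1 row1 -> MISS (open row1); precharges=6
Acc 10: bank1 row2 -> MISS (open row2); precharges=7
Acc 11: bank0 row4 -> HIT
Acc 12: bank0 row4 -> HIT
Acc 13: bank1 row4 -> MISS (open row4); precharges=8
Acc 14: bank1 row0 -> MISS (open row0); precharges=9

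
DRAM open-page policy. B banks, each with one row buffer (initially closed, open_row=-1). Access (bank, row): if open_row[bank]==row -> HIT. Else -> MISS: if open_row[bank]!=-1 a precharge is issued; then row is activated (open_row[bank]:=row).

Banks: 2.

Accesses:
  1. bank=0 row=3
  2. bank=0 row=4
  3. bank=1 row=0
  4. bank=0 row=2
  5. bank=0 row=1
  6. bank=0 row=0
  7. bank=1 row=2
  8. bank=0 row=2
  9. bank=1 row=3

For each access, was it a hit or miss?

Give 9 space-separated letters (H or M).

Answer: M M M M M M M M M

Derivation:
Acc 1: bank0 row3 -> MISS (open row3); precharges=0
Acc 2: bank0 row4 -> MISS (open row4); precharges=1
Acc 3: bank1 row0 -> MISS (open row0); precharges=1
Acc 4: bank0 row2 -> MISS (open row2); precharges=2
Acc 5: bank0 row1 -> MISS (open row1); precharges=3
Acc 6: bank0 row0 -> MISS (open row0); precharges=4
Acc 7: bank1 row2 -> MISS (open row2); precharges=5
Acc 8: bank0 row2 -> MISS (open row2); precharges=6
Acc 9: bank1 row3 -> MISS (open row3); precharges=7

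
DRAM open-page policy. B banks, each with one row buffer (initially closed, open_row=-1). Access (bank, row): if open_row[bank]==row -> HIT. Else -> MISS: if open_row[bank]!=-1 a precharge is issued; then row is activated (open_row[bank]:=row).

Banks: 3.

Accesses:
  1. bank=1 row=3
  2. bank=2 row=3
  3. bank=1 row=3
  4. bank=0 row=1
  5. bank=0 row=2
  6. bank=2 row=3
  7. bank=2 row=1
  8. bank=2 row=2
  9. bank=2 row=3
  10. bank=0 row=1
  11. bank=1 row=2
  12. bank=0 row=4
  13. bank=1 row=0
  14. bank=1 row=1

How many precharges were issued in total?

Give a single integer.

Acc 1: bank1 row3 -> MISS (open row3); precharges=0
Acc 2: bank2 row3 -> MISS (open row3); precharges=0
Acc 3: bank1 row3 -> HIT
Acc 4: bank0 row1 -> MISS (open row1); precharges=0
Acc 5: bank0 row2 -> MISS (open row2); precharges=1
Acc 6: bank2 row3 -> HIT
Acc 7: bank2 row1 -> MISS (open row1); precharges=2
Acc 8: bank2 row2 -> MISS (open row2); precharges=3
Acc 9: bank2 row3 -> MISS (open row3); precharges=4
Acc 10: bank0 row1 -> MISS (open row1); precharges=5
Acc 11: bank1 row2 -> MISS (open row2); precharges=6
Acc 12: bank0 row4 -> MISS (open row4); precharges=7
Acc 13: bank1 row0 -> MISS (open row0); precharges=8
Acc 14: bank1 row1 -> MISS (open row1); precharges=9

Answer: 9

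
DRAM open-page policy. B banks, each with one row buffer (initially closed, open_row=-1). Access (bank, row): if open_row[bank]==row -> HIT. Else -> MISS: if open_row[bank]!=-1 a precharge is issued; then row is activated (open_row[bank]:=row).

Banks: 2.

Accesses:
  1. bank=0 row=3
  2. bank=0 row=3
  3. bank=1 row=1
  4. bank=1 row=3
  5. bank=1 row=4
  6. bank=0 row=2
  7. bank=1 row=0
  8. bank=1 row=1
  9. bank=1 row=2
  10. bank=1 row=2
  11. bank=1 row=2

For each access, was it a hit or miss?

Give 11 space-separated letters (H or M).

Acc 1: bank0 row3 -> MISS (open row3); precharges=0
Acc 2: bank0 row3 -> HIT
Acc 3: bank1 row1 -> MISS (open row1); precharges=0
Acc 4: bank1 row3 -> MISS (open row3); precharges=1
Acc 5: bank1 row4 -> MISS (open row4); precharges=2
Acc 6: bank0 row2 -> MISS (open row2); precharges=3
Acc 7: bank1 row0 -> MISS (open row0); precharges=4
Acc 8: bank1 row1 -> MISS (open row1); precharges=5
Acc 9: bank1 row2 -> MISS (open row2); precharges=6
Acc 10: bank1 row2 -> HIT
Acc 11: bank1 row2 -> HIT

Answer: M H M M M M M M M H H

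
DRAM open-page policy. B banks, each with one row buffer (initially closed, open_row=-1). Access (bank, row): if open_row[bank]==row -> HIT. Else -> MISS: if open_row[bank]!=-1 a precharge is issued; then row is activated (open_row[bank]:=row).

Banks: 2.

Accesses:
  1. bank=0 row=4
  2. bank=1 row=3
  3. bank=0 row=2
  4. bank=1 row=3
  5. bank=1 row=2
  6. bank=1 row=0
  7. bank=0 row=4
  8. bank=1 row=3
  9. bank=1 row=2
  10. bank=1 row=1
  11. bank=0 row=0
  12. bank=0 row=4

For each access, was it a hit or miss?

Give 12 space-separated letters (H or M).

Answer: M M M H M M M M M M M M

Derivation:
Acc 1: bank0 row4 -> MISS (open row4); precharges=0
Acc 2: bank1 row3 -> MISS (open row3); precharges=0
Acc 3: bank0 row2 -> MISS (open row2); precharges=1
Acc 4: bank1 row3 -> HIT
Acc 5: bank1 row2 -> MISS (open row2); precharges=2
Acc 6: bank1 row0 -> MISS (open row0); precharges=3
Acc 7: bank0 row4 -> MISS (open row4); precharges=4
Acc 8: bank1 row3 -> MISS (open row3); precharges=5
Acc 9: bank1 row2 -> MISS (open row2); precharges=6
Acc 10: bank1 row1 -> MISS (open row1); precharges=7
Acc 11: bank0 row0 -> MISS (open row0); precharges=8
Acc 12: bank0 row4 -> MISS (open row4); precharges=9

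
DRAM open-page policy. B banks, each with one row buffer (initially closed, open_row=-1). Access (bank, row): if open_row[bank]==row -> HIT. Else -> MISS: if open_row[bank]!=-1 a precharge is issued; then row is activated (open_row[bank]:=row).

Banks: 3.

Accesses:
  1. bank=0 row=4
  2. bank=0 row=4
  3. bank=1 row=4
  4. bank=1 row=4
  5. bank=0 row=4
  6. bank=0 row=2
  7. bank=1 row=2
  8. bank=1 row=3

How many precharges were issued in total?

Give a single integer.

Acc 1: bank0 row4 -> MISS (open row4); precharges=0
Acc 2: bank0 row4 -> HIT
Acc 3: bank1 row4 -> MISS (open row4); precharges=0
Acc 4: bank1 row4 -> HIT
Acc 5: bank0 row4 -> HIT
Acc 6: bank0 row2 -> MISS (open row2); precharges=1
Acc 7: bank1 row2 -> MISS (open row2); precharges=2
Acc 8: bank1 row3 -> MISS (open row3); precharges=3

Answer: 3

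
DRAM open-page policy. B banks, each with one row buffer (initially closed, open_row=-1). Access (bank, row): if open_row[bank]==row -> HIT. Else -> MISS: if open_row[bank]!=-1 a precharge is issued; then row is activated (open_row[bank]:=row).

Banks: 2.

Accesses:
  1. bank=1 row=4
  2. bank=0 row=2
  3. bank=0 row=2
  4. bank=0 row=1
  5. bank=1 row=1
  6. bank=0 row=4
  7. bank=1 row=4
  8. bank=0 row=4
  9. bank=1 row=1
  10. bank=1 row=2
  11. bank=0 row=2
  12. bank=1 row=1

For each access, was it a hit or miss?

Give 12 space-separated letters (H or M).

Acc 1: bank1 row4 -> MISS (open row4); precharges=0
Acc 2: bank0 row2 -> MISS (open row2); precharges=0
Acc 3: bank0 row2 -> HIT
Acc 4: bank0 row1 -> MISS (open row1); precharges=1
Acc 5: bank1 row1 -> MISS (open row1); precharges=2
Acc 6: bank0 row4 -> MISS (open row4); precharges=3
Acc 7: bank1 row4 -> MISS (open row4); precharges=4
Acc 8: bank0 row4 -> HIT
Acc 9: bank1 row1 -> MISS (open row1); precharges=5
Acc 10: bank1 row2 -> MISS (open row2); precharges=6
Acc 11: bank0 row2 -> MISS (open row2); precharges=7
Acc 12: bank1 row1 -> MISS (open row1); precharges=8

Answer: M M H M M M M H M M M M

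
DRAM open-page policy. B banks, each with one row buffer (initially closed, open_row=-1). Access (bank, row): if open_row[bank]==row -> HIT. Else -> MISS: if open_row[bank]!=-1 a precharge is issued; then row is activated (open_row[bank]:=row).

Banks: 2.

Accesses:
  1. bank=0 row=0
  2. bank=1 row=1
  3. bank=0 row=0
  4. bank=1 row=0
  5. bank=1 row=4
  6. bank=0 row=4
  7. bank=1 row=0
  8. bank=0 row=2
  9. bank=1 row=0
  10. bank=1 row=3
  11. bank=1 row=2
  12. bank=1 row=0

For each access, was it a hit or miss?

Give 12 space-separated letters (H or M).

Acc 1: bank0 row0 -> MISS (open row0); precharges=0
Acc 2: bank1 row1 -> MISS (open row1); precharges=0
Acc 3: bank0 row0 -> HIT
Acc 4: bank1 row0 -> MISS (open row0); precharges=1
Acc 5: bank1 row4 -> MISS (open row4); precharges=2
Acc 6: bank0 row4 -> MISS (open row4); precharges=3
Acc 7: bank1 row0 -> MISS (open row0); precharges=4
Acc 8: bank0 row2 -> MISS (open row2); precharges=5
Acc 9: bank1 row0 -> HIT
Acc 10: bank1 row3 -> MISS (open row3); precharges=6
Acc 11: bank1 row2 -> MISS (open row2); precharges=7
Acc 12: bank1 row0 -> MISS (open row0); precharges=8

Answer: M M H M M M M M H M M M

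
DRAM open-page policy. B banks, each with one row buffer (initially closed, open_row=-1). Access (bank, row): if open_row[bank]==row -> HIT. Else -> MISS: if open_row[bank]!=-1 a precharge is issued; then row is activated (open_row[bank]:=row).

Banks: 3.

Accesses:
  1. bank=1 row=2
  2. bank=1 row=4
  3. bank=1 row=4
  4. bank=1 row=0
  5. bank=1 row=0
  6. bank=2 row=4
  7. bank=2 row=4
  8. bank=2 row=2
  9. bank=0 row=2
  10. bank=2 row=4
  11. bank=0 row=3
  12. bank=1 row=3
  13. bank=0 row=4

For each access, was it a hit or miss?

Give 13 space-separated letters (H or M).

Acc 1: bank1 row2 -> MISS (open row2); precharges=0
Acc 2: bank1 row4 -> MISS (open row4); precharges=1
Acc 3: bank1 row4 -> HIT
Acc 4: bank1 row0 -> MISS (open row0); precharges=2
Acc 5: bank1 row0 -> HIT
Acc 6: bank2 row4 -> MISS (open row4); precharges=2
Acc 7: bank2 row4 -> HIT
Acc 8: bank2 row2 -> MISS (open row2); precharges=3
Acc 9: bank0 row2 -> MISS (open row2); precharges=3
Acc 10: bank2 row4 -> MISS (open row4); precharges=4
Acc 11: bank0 row3 -> MISS (open row3); precharges=5
Acc 12: bank1 row3 -> MISS (open row3); precharges=6
Acc 13: bank0 row4 -> MISS (open row4); precharges=7

Answer: M M H M H M H M M M M M M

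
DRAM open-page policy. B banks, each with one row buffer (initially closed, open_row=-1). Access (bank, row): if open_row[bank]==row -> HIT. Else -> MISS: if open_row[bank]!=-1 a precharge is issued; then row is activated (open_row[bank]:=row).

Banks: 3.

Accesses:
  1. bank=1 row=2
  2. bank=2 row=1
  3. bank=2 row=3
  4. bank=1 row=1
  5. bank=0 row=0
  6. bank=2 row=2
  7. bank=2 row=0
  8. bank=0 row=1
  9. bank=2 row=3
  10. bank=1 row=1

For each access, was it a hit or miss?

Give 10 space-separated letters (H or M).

Answer: M M M M M M M M M H

Derivation:
Acc 1: bank1 row2 -> MISS (open row2); precharges=0
Acc 2: bank2 row1 -> MISS (open row1); precharges=0
Acc 3: bank2 row3 -> MISS (open row3); precharges=1
Acc 4: bank1 row1 -> MISS (open row1); precharges=2
Acc 5: bank0 row0 -> MISS (open row0); precharges=2
Acc 6: bank2 row2 -> MISS (open row2); precharges=3
Acc 7: bank2 row0 -> MISS (open row0); precharges=4
Acc 8: bank0 row1 -> MISS (open row1); precharges=5
Acc 9: bank2 row3 -> MISS (open row3); precharges=6
Acc 10: bank1 row1 -> HIT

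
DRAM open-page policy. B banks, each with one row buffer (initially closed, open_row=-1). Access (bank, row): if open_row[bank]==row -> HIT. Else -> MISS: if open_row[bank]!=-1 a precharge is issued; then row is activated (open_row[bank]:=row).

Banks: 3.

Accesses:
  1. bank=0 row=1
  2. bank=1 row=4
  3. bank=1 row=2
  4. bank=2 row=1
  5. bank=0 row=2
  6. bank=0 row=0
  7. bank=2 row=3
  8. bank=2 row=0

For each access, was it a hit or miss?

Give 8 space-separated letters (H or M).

Answer: M M M M M M M M

Derivation:
Acc 1: bank0 row1 -> MISS (open row1); precharges=0
Acc 2: bank1 row4 -> MISS (open row4); precharges=0
Acc 3: bank1 row2 -> MISS (open row2); precharges=1
Acc 4: bank2 row1 -> MISS (open row1); precharges=1
Acc 5: bank0 row2 -> MISS (open row2); precharges=2
Acc 6: bank0 row0 -> MISS (open row0); precharges=3
Acc 7: bank2 row3 -> MISS (open row3); precharges=4
Acc 8: bank2 row0 -> MISS (open row0); precharges=5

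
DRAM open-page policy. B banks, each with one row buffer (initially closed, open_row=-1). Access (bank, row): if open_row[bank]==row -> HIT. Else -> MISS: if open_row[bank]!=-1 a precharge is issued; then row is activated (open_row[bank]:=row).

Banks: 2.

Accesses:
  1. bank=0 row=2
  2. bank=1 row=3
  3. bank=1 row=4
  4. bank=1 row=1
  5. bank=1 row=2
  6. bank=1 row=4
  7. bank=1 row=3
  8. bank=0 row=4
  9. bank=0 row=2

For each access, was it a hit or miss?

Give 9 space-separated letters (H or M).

Answer: M M M M M M M M M

Derivation:
Acc 1: bank0 row2 -> MISS (open row2); precharges=0
Acc 2: bank1 row3 -> MISS (open row3); precharges=0
Acc 3: bank1 row4 -> MISS (open row4); precharges=1
Acc 4: bank1 row1 -> MISS (open row1); precharges=2
Acc 5: bank1 row2 -> MISS (open row2); precharges=3
Acc 6: bank1 row4 -> MISS (open row4); precharges=4
Acc 7: bank1 row3 -> MISS (open row3); precharges=5
Acc 8: bank0 row4 -> MISS (open row4); precharges=6
Acc 9: bank0 row2 -> MISS (open row2); precharges=7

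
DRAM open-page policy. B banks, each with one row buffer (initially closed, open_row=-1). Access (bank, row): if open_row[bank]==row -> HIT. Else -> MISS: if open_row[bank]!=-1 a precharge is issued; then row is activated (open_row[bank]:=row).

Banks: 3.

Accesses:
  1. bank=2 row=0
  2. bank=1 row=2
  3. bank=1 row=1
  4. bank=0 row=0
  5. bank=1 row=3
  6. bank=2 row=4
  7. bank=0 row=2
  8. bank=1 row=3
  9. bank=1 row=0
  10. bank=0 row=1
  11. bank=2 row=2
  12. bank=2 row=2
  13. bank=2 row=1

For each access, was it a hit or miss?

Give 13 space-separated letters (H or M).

Acc 1: bank2 row0 -> MISS (open row0); precharges=0
Acc 2: bank1 row2 -> MISS (open row2); precharges=0
Acc 3: bank1 row1 -> MISS (open row1); precharges=1
Acc 4: bank0 row0 -> MISS (open row0); precharges=1
Acc 5: bank1 row3 -> MISS (open row3); precharges=2
Acc 6: bank2 row4 -> MISS (open row4); precharges=3
Acc 7: bank0 row2 -> MISS (open row2); precharges=4
Acc 8: bank1 row3 -> HIT
Acc 9: bank1 row0 -> MISS (open row0); precharges=5
Acc 10: bank0 row1 -> MISS (open row1); precharges=6
Acc 11: bank2 row2 -> MISS (open row2); precharges=7
Acc 12: bank2 row2 -> HIT
Acc 13: bank2 row1 -> MISS (open row1); precharges=8

Answer: M M M M M M M H M M M H M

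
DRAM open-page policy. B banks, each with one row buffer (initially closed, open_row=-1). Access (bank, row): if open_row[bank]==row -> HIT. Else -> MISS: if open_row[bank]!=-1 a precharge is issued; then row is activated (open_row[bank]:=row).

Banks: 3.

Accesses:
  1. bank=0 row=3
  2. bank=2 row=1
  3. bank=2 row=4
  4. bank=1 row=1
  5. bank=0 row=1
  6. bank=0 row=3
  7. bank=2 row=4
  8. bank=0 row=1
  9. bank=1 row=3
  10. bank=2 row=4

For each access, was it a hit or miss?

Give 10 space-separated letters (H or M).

Answer: M M M M M M H M M H

Derivation:
Acc 1: bank0 row3 -> MISS (open row3); precharges=0
Acc 2: bank2 row1 -> MISS (open row1); precharges=0
Acc 3: bank2 row4 -> MISS (open row4); precharges=1
Acc 4: bank1 row1 -> MISS (open row1); precharges=1
Acc 5: bank0 row1 -> MISS (open row1); precharges=2
Acc 6: bank0 row3 -> MISS (open row3); precharges=3
Acc 7: bank2 row4 -> HIT
Acc 8: bank0 row1 -> MISS (open row1); precharges=4
Acc 9: bank1 row3 -> MISS (open row3); precharges=5
Acc 10: bank2 row4 -> HIT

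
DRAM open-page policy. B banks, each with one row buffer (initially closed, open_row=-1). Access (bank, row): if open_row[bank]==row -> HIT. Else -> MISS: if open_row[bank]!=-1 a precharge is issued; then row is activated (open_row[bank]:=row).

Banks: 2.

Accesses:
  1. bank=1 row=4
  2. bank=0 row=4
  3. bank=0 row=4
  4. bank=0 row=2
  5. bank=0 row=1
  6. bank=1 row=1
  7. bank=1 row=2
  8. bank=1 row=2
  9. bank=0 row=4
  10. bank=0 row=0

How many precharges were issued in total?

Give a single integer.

Answer: 6

Derivation:
Acc 1: bank1 row4 -> MISS (open row4); precharges=0
Acc 2: bank0 row4 -> MISS (open row4); precharges=0
Acc 3: bank0 row4 -> HIT
Acc 4: bank0 row2 -> MISS (open row2); precharges=1
Acc 5: bank0 row1 -> MISS (open row1); precharges=2
Acc 6: bank1 row1 -> MISS (open row1); precharges=3
Acc 7: bank1 row2 -> MISS (open row2); precharges=4
Acc 8: bank1 row2 -> HIT
Acc 9: bank0 row4 -> MISS (open row4); precharges=5
Acc 10: bank0 row0 -> MISS (open row0); precharges=6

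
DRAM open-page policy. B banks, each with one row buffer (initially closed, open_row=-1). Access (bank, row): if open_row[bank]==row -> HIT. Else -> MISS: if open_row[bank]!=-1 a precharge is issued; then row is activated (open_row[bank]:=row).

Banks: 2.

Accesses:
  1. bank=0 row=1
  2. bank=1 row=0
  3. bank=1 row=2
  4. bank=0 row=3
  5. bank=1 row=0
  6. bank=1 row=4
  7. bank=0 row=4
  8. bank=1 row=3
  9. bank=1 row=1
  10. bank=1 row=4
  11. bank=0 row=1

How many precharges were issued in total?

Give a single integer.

Answer: 9

Derivation:
Acc 1: bank0 row1 -> MISS (open row1); precharges=0
Acc 2: bank1 row0 -> MISS (open row0); precharges=0
Acc 3: bank1 row2 -> MISS (open row2); precharges=1
Acc 4: bank0 row3 -> MISS (open row3); precharges=2
Acc 5: bank1 row0 -> MISS (open row0); precharges=3
Acc 6: bank1 row4 -> MISS (open row4); precharges=4
Acc 7: bank0 row4 -> MISS (open row4); precharges=5
Acc 8: bank1 row3 -> MISS (open row3); precharges=6
Acc 9: bank1 row1 -> MISS (open row1); precharges=7
Acc 10: bank1 row4 -> MISS (open row4); precharges=8
Acc 11: bank0 row1 -> MISS (open row1); precharges=9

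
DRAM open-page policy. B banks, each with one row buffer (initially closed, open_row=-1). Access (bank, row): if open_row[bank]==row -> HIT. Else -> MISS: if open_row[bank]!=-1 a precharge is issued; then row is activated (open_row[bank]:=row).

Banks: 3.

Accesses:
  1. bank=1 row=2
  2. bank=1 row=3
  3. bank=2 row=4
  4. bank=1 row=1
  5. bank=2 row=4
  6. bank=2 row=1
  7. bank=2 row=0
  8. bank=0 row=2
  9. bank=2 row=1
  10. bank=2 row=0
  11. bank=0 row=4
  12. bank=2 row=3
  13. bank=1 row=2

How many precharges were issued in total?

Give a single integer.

Answer: 9

Derivation:
Acc 1: bank1 row2 -> MISS (open row2); precharges=0
Acc 2: bank1 row3 -> MISS (open row3); precharges=1
Acc 3: bank2 row4 -> MISS (open row4); precharges=1
Acc 4: bank1 row1 -> MISS (open row1); precharges=2
Acc 5: bank2 row4 -> HIT
Acc 6: bank2 row1 -> MISS (open row1); precharges=3
Acc 7: bank2 row0 -> MISS (open row0); precharges=4
Acc 8: bank0 row2 -> MISS (open row2); precharges=4
Acc 9: bank2 row1 -> MISS (open row1); precharges=5
Acc 10: bank2 row0 -> MISS (open row0); precharges=6
Acc 11: bank0 row4 -> MISS (open row4); precharges=7
Acc 12: bank2 row3 -> MISS (open row3); precharges=8
Acc 13: bank1 row2 -> MISS (open row2); precharges=9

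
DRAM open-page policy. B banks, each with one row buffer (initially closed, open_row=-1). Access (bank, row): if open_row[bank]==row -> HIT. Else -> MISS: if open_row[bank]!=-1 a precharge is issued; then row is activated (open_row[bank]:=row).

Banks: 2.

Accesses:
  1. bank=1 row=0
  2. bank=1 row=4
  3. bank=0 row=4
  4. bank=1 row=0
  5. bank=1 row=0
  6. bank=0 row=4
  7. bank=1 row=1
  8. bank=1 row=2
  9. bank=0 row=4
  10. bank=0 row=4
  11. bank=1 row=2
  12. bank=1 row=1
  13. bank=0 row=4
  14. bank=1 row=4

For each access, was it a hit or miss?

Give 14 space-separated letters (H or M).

Acc 1: bank1 row0 -> MISS (open row0); precharges=0
Acc 2: bank1 row4 -> MISS (open row4); precharges=1
Acc 3: bank0 row4 -> MISS (open row4); precharges=1
Acc 4: bank1 row0 -> MISS (open row0); precharges=2
Acc 5: bank1 row0 -> HIT
Acc 6: bank0 row4 -> HIT
Acc 7: bank1 row1 -> MISS (open row1); precharges=3
Acc 8: bank1 row2 -> MISS (open row2); precharges=4
Acc 9: bank0 row4 -> HIT
Acc 10: bank0 row4 -> HIT
Acc 11: bank1 row2 -> HIT
Acc 12: bank1 row1 -> MISS (open row1); precharges=5
Acc 13: bank0 row4 -> HIT
Acc 14: bank1 row4 -> MISS (open row4); precharges=6

Answer: M M M M H H M M H H H M H M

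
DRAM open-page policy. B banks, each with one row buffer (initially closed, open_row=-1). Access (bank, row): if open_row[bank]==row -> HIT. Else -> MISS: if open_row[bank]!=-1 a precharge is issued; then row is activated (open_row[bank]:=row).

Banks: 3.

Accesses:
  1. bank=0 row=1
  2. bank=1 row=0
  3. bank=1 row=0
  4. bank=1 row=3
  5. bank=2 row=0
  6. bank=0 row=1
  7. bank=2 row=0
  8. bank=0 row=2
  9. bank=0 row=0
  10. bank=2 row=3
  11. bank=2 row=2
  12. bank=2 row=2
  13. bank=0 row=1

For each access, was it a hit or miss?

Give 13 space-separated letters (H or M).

Answer: M M H M M H H M M M M H M

Derivation:
Acc 1: bank0 row1 -> MISS (open row1); precharges=0
Acc 2: bank1 row0 -> MISS (open row0); precharges=0
Acc 3: bank1 row0 -> HIT
Acc 4: bank1 row3 -> MISS (open row3); precharges=1
Acc 5: bank2 row0 -> MISS (open row0); precharges=1
Acc 6: bank0 row1 -> HIT
Acc 7: bank2 row0 -> HIT
Acc 8: bank0 row2 -> MISS (open row2); precharges=2
Acc 9: bank0 row0 -> MISS (open row0); precharges=3
Acc 10: bank2 row3 -> MISS (open row3); precharges=4
Acc 11: bank2 row2 -> MISS (open row2); precharges=5
Acc 12: bank2 row2 -> HIT
Acc 13: bank0 row1 -> MISS (open row1); precharges=6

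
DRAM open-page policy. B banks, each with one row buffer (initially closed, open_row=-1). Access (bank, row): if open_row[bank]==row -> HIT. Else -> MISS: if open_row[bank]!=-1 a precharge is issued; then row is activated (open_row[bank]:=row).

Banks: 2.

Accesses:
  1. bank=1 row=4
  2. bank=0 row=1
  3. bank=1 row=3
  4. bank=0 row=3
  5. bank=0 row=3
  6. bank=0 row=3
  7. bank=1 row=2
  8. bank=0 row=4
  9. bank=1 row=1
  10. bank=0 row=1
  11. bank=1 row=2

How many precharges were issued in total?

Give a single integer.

Answer: 7

Derivation:
Acc 1: bank1 row4 -> MISS (open row4); precharges=0
Acc 2: bank0 row1 -> MISS (open row1); precharges=0
Acc 3: bank1 row3 -> MISS (open row3); precharges=1
Acc 4: bank0 row3 -> MISS (open row3); precharges=2
Acc 5: bank0 row3 -> HIT
Acc 6: bank0 row3 -> HIT
Acc 7: bank1 row2 -> MISS (open row2); precharges=3
Acc 8: bank0 row4 -> MISS (open row4); precharges=4
Acc 9: bank1 row1 -> MISS (open row1); precharges=5
Acc 10: bank0 row1 -> MISS (open row1); precharges=6
Acc 11: bank1 row2 -> MISS (open row2); precharges=7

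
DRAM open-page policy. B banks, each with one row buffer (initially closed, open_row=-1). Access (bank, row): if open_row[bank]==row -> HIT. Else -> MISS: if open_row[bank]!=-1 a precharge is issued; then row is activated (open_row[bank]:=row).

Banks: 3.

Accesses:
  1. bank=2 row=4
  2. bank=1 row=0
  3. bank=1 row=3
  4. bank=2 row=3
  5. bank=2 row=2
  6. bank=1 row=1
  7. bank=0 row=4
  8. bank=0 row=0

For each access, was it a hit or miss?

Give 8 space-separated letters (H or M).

Acc 1: bank2 row4 -> MISS (open row4); precharges=0
Acc 2: bank1 row0 -> MISS (open row0); precharges=0
Acc 3: bank1 row3 -> MISS (open row3); precharges=1
Acc 4: bank2 row3 -> MISS (open row3); precharges=2
Acc 5: bank2 row2 -> MISS (open row2); precharges=3
Acc 6: bank1 row1 -> MISS (open row1); precharges=4
Acc 7: bank0 row4 -> MISS (open row4); precharges=4
Acc 8: bank0 row0 -> MISS (open row0); precharges=5

Answer: M M M M M M M M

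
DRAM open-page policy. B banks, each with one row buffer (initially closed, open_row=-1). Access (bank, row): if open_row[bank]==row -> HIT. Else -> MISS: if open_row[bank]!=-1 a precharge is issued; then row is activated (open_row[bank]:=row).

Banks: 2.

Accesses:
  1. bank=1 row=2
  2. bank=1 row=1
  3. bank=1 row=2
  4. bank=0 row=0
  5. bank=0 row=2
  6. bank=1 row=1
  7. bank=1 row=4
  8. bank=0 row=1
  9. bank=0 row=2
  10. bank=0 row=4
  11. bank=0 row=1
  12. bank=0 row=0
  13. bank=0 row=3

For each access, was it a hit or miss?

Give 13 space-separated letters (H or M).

Answer: M M M M M M M M M M M M M

Derivation:
Acc 1: bank1 row2 -> MISS (open row2); precharges=0
Acc 2: bank1 row1 -> MISS (open row1); precharges=1
Acc 3: bank1 row2 -> MISS (open row2); precharges=2
Acc 4: bank0 row0 -> MISS (open row0); precharges=2
Acc 5: bank0 row2 -> MISS (open row2); precharges=3
Acc 6: bank1 row1 -> MISS (open row1); precharges=4
Acc 7: bank1 row4 -> MISS (open row4); precharges=5
Acc 8: bank0 row1 -> MISS (open row1); precharges=6
Acc 9: bank0 row2 -> MISS (open row2); precharges=7
Acc 10: bank0 row4 -> MISS (open row4); precharges=8
Acc 11: bank0 row1 -> MISS (open row1); precharges=9
Acc 12: bank0 row0 -> MISS (open row0); precharges=10
Acc 13: bank0 row3 -> MISS (open row3); precharges=11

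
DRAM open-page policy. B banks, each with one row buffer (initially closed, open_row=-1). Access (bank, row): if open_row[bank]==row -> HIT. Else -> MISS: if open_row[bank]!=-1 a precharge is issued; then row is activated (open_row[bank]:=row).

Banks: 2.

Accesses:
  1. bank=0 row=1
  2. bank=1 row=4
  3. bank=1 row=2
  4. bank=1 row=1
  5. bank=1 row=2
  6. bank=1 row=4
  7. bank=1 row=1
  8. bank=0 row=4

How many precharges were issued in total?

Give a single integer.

Answer: 6

Derivation:
Acc 1: bank0 row1 -> MISS (open row1); precharges=0
Acc 2: bank1 row4 -> MISS (open row4); precharges=0
Acc 3: bank1 row2 -> MISS (open row2); precharges=1
Acc 4: bank1 row1 -> MISS (open row1); precharges=2
Acc 5: bank1 row2 -> MISS (open row2); precharges=3
Acc 6: bank1 row4 -> MISS (open row4); precharges=4
Acc 7: bank1 row1 -> MISS (open row1); precharges=5
Acc 8: bank0 row4 -> MISS (open row4); precharges=6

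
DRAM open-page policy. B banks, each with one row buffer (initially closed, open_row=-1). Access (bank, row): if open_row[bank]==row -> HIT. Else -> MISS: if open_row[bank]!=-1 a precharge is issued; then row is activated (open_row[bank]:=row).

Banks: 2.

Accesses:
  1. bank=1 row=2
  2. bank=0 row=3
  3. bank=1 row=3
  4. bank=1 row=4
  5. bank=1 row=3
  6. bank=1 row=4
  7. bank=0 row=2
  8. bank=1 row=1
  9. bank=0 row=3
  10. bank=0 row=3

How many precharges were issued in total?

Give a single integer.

Answer: 7

Derivation:
Acc 1: bank1 row2 -> MISS (open row2); precharges=0
Acc 2: bank0 row3 -> MISS (open row3); precharges=0
Acc 3: bank1 row3 -> MISS (open row3); precharges=1
Acc 4: bank1 row4 -> MISS (open row4); precharges=2
Acc 5: bank1 row3 -> MISS (open row3); precharges=3
Acc 6: bank1 row4 -> MISS (open row4); precharges=4
Acc 7: bank0 row2 -> MISS (open row2); precharges=5
Acc 8: bank1 row1 -> MISS (open row1); precharges=6
Acc 9: bank0 row3 -> MISS (open row3); precharges=7
Acc 10: bank0 row3 -> HIT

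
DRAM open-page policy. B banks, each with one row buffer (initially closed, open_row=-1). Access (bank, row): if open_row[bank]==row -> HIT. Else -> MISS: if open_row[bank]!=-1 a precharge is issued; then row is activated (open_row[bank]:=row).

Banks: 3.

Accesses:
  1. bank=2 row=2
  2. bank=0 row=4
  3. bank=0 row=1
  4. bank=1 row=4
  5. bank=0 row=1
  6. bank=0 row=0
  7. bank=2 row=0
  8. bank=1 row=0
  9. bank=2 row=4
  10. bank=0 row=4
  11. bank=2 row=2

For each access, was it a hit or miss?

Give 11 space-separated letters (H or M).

Acc 1: bank2 row2 -> MISS (open row2); precharges=0
Acc 2: bank0 row4 -> MISS (open row4); precharges=0
Acc 3: bank0 row1 -> MISS (open row1); precharges=1
Acc 4: bank1 row4 -> MISS (open row4); precharges=1
Acc 5: bank0 row1 -> HIT
Acc 6: bank0 row0 -> MISS (open row0); precharges=2
Acc 7: bank2 row0 -> MISS (open row0); precharges=3
Acc 8: bank1 row0 -> MISS (open row0); precharges=4
Acc 9: bank2 row4 -> MISS (open row4); precharges=5
Acc 10: bank0 row4 -> MISS (open row4); precharges=6
Acc 11: bank2 row2 -> MISS (open row2); precharges=7

Answer: M M M M H M M M M M M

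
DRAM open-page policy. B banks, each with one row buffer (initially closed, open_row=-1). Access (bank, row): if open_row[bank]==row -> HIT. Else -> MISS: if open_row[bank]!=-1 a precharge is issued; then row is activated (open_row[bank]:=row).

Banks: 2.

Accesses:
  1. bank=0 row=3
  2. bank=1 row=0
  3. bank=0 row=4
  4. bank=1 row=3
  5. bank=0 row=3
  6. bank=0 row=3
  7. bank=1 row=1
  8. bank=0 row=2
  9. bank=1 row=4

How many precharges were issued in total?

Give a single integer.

Answer: 6

Derivation:
Acc 1: bank0 row3 -> MISS (open row3); precharges=0
Acc 2: bank1 row0 -> MISS (open row0); precharges=0
Acc 3: bank0 row4 -> MISS (open row4); precharges=1
Acc 4: bank1 row3 -> MISS (open row3); precharges=2
Acc 5: bank0 row3 -> MISS (open row3); precharges=3
Acc 6: bank0 row3 -> HIT
Acc 7: bank1 row1 -> MISS (open row1); precharges=4
Acc 8: bank0 row2 -> MISS (open row2); precharges=5
Acc 9: bank1 row4 -> MISS (open row4); precharges=6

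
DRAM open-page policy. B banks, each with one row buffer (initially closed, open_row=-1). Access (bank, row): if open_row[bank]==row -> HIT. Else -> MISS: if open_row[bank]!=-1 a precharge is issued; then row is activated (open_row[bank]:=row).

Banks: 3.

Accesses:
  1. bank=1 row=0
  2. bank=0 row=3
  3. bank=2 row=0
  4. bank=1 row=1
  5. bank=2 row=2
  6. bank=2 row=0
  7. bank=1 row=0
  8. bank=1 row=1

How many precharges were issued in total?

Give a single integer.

Acc 1: bank1 row0 -> MISS (open row0); precharges=0
Acc 2: bank0 row3 -> MISS (open row3); precharges=0
Acc 3: bank2 row0 -> MISS (open row0); precharges=0
Acc 4: bank1 row1 -> MISS (open row1); precharges=1
Acc 5: bank2 row2 -> MISS (open row2); precharges=2
Acc 6: bank2 row0 -> MISS (open row0); precharges=3
Acc 7: bank1 row0 -> MISS (open row0); precharges=4
Acc 8: bank1 row1 -> MISS (open row1); precharges=5

Answer: 5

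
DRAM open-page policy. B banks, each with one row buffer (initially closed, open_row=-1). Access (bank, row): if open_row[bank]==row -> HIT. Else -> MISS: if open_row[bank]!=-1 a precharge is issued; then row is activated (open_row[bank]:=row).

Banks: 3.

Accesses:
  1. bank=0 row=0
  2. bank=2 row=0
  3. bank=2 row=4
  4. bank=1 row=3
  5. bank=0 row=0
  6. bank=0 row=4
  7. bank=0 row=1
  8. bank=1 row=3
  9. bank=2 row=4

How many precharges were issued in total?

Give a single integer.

Answer: 3

Derivation:
Acc 1: bank0 row0 -> MISS (open row0); precharges=0
Acc 2: bank2 row0 -> MISS (open row0); precharges=0
Acc 3: bank2 row4 -> MISS (open row4); precharges=1
Acc 4: bank1 row3 -> MISS (open row3); precharges=1
Acc 5: bank0 row0 -> HIT
Acc 6: bank0 row4 -> MISS (open row4); precharges=2
Acc 7: bank0 row1 -> MISS (open row1); precharges=3
Acc 8: bank1 row3 -> HIT
Acc 9: bank2 row4 -> HIT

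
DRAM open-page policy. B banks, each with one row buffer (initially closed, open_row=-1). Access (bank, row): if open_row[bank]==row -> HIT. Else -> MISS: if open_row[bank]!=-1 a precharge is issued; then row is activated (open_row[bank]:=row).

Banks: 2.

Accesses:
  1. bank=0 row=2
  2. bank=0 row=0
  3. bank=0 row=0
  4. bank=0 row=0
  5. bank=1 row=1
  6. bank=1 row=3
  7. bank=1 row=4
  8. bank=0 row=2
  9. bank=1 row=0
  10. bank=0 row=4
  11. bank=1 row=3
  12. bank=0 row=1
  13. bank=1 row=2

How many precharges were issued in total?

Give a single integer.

Answer: 9

Derivation:
Acc 1: bank0 row2 -> MISS (open row2); precharges=0
Acc 2: bank0 row0 -> MISS (open row0); precharges=1
Acc 3: bank0 row0 -> HIT
Acc 4: bank0 row0 -> HIT
Acc 5: bank1 row1 -> MISS (open row1); precharges=1
Acc 6: bank1 row3 -> MISS (open row3); precharges=2
Acc 7: bank1 row4 -> MISS (open row4); precharges=3
Acc 8: bank0 row2 -> MISS (open row2); precharges=4
Acc 9: bank1 row0 -> MISS (open row0); precharges=5
Acc 10: bank0 row4 -> MISS (open row4); precharges=6
Acc 11: bank1 row3 -> MISS (open row3); precharges=7
Acc 12: bank0 row1 -> MISS (open row1); precharges=8
Acc 13: bank1 row2 -> MISS (open row2); precharges=9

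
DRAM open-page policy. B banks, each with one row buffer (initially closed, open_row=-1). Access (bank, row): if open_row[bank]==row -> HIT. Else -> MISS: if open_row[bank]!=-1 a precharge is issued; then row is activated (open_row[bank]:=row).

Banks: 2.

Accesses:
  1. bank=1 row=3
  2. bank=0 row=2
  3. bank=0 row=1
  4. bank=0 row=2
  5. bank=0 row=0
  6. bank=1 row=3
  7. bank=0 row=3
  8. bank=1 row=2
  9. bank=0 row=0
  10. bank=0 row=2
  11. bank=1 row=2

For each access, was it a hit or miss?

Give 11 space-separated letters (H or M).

Acc 1: bank1 row3 -> MISS (open row3); precharges=0
Acc 2: bank0 row2 -> MISS (open row2); precharges=0
Acc 3: bank0 row1 -> MISS (open row1); precharges=1
Acc 4: bank0 row2 -> MISS (open row2); precharges=2
Acc 5: bank0 row0 -> MISS (open row0); precharges=3
Acc 6: bank1 row3 -> HIT
Acc 7: bank0 row3 -> MISS (open row3); precharges=4
Acc 8: bank1 row2 -> MISS (open row2); precharges=5
Acc 9: bank0 row0 -> MISS (open row0); precharges=6
Acc 10: bank0 row2 -> MISS (open row2); precharges=7
Acc 11: bank1 row2 -> HIT

Answer: M M M M M H M M M M H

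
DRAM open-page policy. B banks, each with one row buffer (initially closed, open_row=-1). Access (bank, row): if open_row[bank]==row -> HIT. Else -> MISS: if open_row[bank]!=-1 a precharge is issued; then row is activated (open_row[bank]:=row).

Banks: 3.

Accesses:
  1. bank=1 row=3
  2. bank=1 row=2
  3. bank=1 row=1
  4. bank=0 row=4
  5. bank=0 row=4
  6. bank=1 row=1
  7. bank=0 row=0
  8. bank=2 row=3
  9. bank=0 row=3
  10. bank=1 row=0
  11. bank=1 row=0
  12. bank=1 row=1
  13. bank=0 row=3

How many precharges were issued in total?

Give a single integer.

Answer: 6

Derivation:
Acc 1: bank1 row3 -> MISS (open row3); precharges=0
Acc 2: bank1 row2 -> MISS (open row2); precharges=1
Acc 3: bank1 row1 -> MISS (open row1); precharges=2
Acc 4: bank0 row4 -> MISS (open row4); precharges=2
Acc 5: bank0 row4 -> HIT
Acc 6: bank1 row1 -> HIT
Acc 7: bank0 row0 -> MISS (open row0); precharges=3
Acc 8: bank2 row3 -> MISS (open row3); precharges=3
Acc 9: bank0 row3 -> MISS (open row3); precharges=4
Acc 10: bank1 row0 -> MISS (open row0); precharges=5
Acc 11: bank1 row0 -> HIT
Acc 12: bank1 row1 -> MISS (open row1); precharges=6
Acc 13: bank0 row3 -> HIT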